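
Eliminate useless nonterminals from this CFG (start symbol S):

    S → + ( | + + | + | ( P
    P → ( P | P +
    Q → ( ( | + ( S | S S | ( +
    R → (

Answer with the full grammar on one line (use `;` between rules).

Generating nonterminals: {Q, R, S}.
Reachable from S after that: {S}.
Removed useless symbols: {P, Q, R} and every production mentioning them.

S → + ( | + + | +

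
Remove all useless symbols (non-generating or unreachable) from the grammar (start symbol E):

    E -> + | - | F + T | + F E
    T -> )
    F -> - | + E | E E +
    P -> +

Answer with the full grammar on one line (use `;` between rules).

Generating nonterminals: {E, F, P, T}.
Reachable from E after that: {E, F, T}.
Removed useless symbols: {P} and every production mentioning them.

E -> + | - | F + T | + F E; T -> ); F -> - | + E | E E +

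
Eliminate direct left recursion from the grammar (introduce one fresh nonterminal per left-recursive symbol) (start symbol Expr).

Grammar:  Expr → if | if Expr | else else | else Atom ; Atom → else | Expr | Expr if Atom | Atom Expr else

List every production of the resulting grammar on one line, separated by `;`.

Expr → if | if Expr | else else | else Atom; Atom → else Atom1 | Expr Atom1 | Expr if Atom Atom1; Atom1 → Expr else Atom1 | epsilon

Left recursion appears on Atom.
For Atom: α = {Expr else}, β = {else, Expr, Expr if Atom}. Rewrite as Atom → β Atom1 and Atom1 → α Atom1 | ε.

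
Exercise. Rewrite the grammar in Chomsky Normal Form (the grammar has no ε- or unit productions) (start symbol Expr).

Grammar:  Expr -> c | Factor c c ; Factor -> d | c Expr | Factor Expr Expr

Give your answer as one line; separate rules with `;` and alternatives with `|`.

Introduce a nonterminal for each terminal appearing in a rule of length ≥ 2: X1 → c.
Binarize each right-hand side of length ≥ 3 by chaining fresh nonterminals (Y1, Y2, …): affected rules were Expr → Factor X1 X1; Factor → Factor Expr Expr.

Expr -> c | Factor Y1; Factor -> d | X1 Expr | Factor Y2; X1 -> c; Y1 -> X1 X1; Y2 -> Expr Expr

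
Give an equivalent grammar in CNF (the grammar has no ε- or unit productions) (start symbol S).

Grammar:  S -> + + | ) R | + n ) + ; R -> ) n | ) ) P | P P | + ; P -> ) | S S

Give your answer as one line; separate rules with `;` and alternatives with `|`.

Introduce a nonterminal for each terminal appearing in a rule of length ≥ 2: X1 → +, X2 → ), X3 → n.
Binarize each right-hand side of length ≥ 3 by chaining fresh nonterminals (Y1, Y2, …): affected rules were S → X1 X3 X2 X1; R → X2 X2 P.

S -> X1 X1 | X2 R | X1 Y1; R -> X2 X3 | X2 Y3 | P P | +; P -> ) | S S; X1 -> +; X2 -> ); X3 -> n; Y1 -> X3 Y2; Y2 -> X2 X1; Y3 -> X2 P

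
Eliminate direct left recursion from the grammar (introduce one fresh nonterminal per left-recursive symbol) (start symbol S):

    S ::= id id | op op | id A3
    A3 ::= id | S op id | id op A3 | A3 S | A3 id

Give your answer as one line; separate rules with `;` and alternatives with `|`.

S ::= id id | op op | id A3; A3 ::= id A3' | S op id A3' | id op A3 A3'; A3' ::= S A3' | id A3' | ε

Directly left-recursive nonterminal: A3.
For A3: α = {S, id}, β = {id, S op id, id op A3}. Rewrite as A3 → β A3' and A3' → α A3' | ε.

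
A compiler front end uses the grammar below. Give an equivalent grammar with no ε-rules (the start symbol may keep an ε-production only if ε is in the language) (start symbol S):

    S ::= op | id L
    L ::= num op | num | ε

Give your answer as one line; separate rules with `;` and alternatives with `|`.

S ::= op | id L | id; L ::= num op | num

The nullable symbols are {L}.
ε ∉ L(G), so no ε-production is kept.
For each production, add variants omitting each subset of nullable occurrences: S → id L gives id L | id.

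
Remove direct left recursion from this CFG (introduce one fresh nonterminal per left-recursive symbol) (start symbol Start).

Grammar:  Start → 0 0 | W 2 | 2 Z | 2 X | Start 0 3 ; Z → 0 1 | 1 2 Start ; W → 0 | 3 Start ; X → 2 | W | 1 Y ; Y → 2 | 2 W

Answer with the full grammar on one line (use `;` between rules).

Start → 0 0 Start1 | W 2 Start1 | 2 Z Start1 | 2 X Start1; Z → 0 1 | 1 2 Start; W → 0 | 3 Start; X → 2 | W | 1 Y; Y → 2 | 2 W; Start1 → 0 3 Start1 | ε

Left recursion appears on Start.
For Start: α = {0 3}, β = {0 0, W 2, 2 Z, 2 X}. Rewrite as Start → β Start1 and Start1 → α Start1 | ε.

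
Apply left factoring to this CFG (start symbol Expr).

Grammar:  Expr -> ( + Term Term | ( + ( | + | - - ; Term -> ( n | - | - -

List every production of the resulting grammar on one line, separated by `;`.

Expr -> + | - - | ( + Expr1; Term -> ( n | - Term1; Expr1 -> Term Term | (; Term1 -> ε | -

Expr has alternatives sharing prefix '( +': factor to Expr → ( + Expr1 with Expr1 → Term Term | (.
Term has alternatives sharing prefix '-': factor to Term → - Term1 with Term1 → ε | -.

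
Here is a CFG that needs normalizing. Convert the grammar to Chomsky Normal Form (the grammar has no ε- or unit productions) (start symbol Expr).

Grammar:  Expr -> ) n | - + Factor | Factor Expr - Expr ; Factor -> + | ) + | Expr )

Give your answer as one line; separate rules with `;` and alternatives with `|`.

Expr -> X1 X2 | X3 Y1 | Factor Y2; Factor -> + | X1 X4 | Expr X1; X1 -> ); X2 -> n; X3 -> -; X4 -> +; Y1 -> X4 Factor; Y2 -> Expr Y3; Y3 -> X3 Expr

Introduce a nonterminal for each terminal appearing in a rule of length ≥ 2: X1 → ), X2 → n, X3 → -, X4 → +.
Binarize each right-hand side of length ≥ 3 by chaining fresh nonterminals (Y1, Y2, …): affected rules were Expr → X3 X4 Factor; Expr → Factor Expr X3 Expr.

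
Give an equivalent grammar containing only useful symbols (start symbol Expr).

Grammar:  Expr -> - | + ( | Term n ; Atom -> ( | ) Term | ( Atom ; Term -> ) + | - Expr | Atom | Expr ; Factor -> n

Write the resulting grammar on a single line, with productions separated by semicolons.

Expr -> - | + ( | Term n; Atom -> ( | ) Term | ( Atom; Term -> ) + | - Expr | Atom | Expr

Generating nonterminals: {Atom, Expr, Factor, Term}.
Reachable from Expr after that: {Atom, Expr, Term}.
Removed useless symbols: {Factor} and every production mentioning them.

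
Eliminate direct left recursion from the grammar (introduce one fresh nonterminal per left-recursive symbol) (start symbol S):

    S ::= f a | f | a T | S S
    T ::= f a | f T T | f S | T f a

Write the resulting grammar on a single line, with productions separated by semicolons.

Directly left-recursive nonterminals: S, T.
For S: α = {S}, β = {f a, f, a T}. Rewrite as S → β S' and S' → α S' | ε.
For T: α = {f a}, β = {f a, f T T, f S}. Rewrite as T → β T' and T' → α T' | ε.

S ::= f a S' | f S' | a T S'; T ::= f a T' | f T T T' | f S T'; S' ::= S S' | ε; T' ::= f a T' | ε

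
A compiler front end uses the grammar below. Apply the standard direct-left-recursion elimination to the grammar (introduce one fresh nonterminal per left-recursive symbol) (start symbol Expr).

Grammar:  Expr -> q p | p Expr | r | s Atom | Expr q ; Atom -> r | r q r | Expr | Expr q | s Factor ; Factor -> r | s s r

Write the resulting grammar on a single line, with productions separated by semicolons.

Expr -> q p Expr1 | p Expr Expr1 | r Expr1 | s Atom Expr1; Atom -> r | r q r | Expr | Expr q | s Factor; Factor -> r | s s r; Expr1 -> q Expr1 | ε

Directly left-recursive nonterminal: Expr.
For Expr: α = {q}, β = {q p, p Expr, r, s Atom}. Rewrite as Expr → β Expr1 and Expr1 → α Expr1 | ε.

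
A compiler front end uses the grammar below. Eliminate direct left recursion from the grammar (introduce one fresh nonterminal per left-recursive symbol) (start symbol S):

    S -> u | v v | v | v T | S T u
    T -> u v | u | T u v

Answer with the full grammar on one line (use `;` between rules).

S, T are directly left-recursive.
For S: α = {T u}, β = {u, v v, v, v T}. Rewrite as S → β S' and S' → α S' | ε.
For T: α = {u v}, β = {u v, u}. Rewrite as T → β T' and T' → α T' | ε.

S -> u S' | v v S' | v S' | v T S'; T -> u v T' | u T'; S' -> T u S' | ε; T' -> u v T' | ε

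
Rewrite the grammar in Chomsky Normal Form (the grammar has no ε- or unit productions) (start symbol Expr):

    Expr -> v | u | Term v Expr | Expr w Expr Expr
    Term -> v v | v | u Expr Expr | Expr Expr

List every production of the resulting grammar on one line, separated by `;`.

Introduce a nonterminal for each terminal appearing in a rule of length ≥ 2: X1 → v, X2 → w, X3 → u.
Binarize each right-hand side of length ≥ 3 by chaining fresh nonterminals (Y1, Y2, …): affected rules were Expr → Term X1 Expr; Expr → Expr X2 Expr Expr; Term → X3 Expr Expr.

Expr -> v | u | Term Y1 | Expr Y2; Term -> X1 X1 | v | X3 Y4 | Expr Expr; X1 -> v; X2 -> w; X3 -> u; Y1 -> X1 Expr; Y2 -> X2 Y3; Y3 -> Expr Expr; Y4 -> Expr Expr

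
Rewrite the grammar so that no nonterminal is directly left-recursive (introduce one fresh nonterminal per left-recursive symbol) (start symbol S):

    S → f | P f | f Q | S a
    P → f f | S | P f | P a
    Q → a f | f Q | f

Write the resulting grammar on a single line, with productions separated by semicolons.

S → f S' | P f S' | f Q S'; P → f f P' | S P'; Q → a f | f Q | f; S' → a S' | ε; P' → f P' | a P' | ε

S, P are directly left-recursive.
For S: α = {a}, β = {f, P f, f Q}. Rewrite as S → β S' and S' → α S' | ε.
For P: α = {f, a}, β = {f f, S}. Rewrite as P → β P' and P' → α P' | ε.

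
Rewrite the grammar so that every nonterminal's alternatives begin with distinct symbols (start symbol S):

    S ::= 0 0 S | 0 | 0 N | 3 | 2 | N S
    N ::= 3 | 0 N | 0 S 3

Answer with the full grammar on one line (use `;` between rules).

S has alternatives sharing prefix '0': factor to S → 0 S' with S' → 0 S | ε | N.
N has alternatives sharing prefix '0': factor to N → 0 N' with N' → N | S 3.

S ::= 3 | 2 | N S | 0 S'; N ::= 3 | 0 N'; S' ::= 0 S | ε | N; N' ::= N | S 3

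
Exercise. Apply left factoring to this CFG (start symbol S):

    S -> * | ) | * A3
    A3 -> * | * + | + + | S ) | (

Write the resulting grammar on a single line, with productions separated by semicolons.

S has alternatives sharing prefix '*': factor to S → * S' with S' → ε | A3.
A3 has alternatives sharing prefix '*': factor to A3 → * A3' with A3' → ε | +.

S -> ) | * S'; A3 -> + + | S ) | ( | * A3'; S' -> ε | A3; A3' -> ε | +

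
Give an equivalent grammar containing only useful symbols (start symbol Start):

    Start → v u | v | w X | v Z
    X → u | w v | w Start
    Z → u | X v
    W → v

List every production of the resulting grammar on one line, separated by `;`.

Start → v u | v | w X | v Z; X → u | w v | w Start; Z → u | X v

Generating nonterminals: {Start, W, X, Z}.
Reachable from Start after that: {Start, X, Z}.
Removed useless symbols: {W} and every production mentioning them.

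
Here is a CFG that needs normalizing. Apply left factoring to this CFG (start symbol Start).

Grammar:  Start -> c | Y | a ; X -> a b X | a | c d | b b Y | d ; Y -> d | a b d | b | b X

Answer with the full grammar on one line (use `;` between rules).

X has alternatives sharing prefix 'a': factor to X → a X1 with X1 → b X | ε.
Y has alternatives sharing prefix 'b': factor to Y → b Y1 with Y1 → ε | X.

Start -> c | Y | a; X -> c d | b b Y | d | a X1; Y -> d | a b d | b Y1; X1 -> b X | ε; Y1 -> ε | X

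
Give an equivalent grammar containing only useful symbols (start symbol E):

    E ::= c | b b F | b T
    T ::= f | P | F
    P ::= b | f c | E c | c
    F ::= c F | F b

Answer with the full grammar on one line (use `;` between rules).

Generating nonterminals: {E, P, T}.
Reachable from E after that: {E, P, T}.
Removed useless symbols: {F} and every production mentioning them.

E ::= c | b T; T ::= f | P; P ::= b | f c | E c | c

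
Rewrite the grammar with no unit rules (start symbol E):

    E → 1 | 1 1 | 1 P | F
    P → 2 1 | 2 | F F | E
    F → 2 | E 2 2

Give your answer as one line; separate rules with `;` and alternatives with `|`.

Unit pairs: E ⇒* {F}; P ⇒* {E, F}.
Replace each nonterminal's rules with the union of the non-unit rules of every nonterminal it unit-derives.

E → 1 | 1 1 | 1 P | 2 | E 2 2; P → 1 | 1 1 | 1 P | 2 1 | 2 | F F | E 2 2; F → 2 | E 2 2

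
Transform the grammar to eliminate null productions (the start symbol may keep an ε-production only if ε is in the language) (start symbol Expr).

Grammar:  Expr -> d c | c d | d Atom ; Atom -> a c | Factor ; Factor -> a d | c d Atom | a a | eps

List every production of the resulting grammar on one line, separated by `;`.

The nullable symbols are {Atom, Factor}.
ε ∉ L(G), so no ε-production is kept.
Expand every rule over subsets of its nullable positions: Expr → d Atom gives d Atom | d. Factor → c d Atom gives c d Atom | c d.

Expr -> d c | c d | d Atom | d; Atom -> a c | Factor; Factor -> a d | c d Atom | c d | a a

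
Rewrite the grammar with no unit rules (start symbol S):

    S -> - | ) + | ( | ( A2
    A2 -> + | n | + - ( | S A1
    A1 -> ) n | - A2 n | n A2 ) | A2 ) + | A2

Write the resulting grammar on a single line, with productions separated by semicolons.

S -> - | ) + | ( | ( A2; A2 -> + | n | + - ( | S A1; A1 -> + | n | + - ( | S A1 | ) n | - A2 n | n A2 ) | A2 ) +

Unit pairs: A1 ⇒* {A2}.
Replace each nonterminal's rules with the union of the non-unit rules of every nonterminal it unit-derives.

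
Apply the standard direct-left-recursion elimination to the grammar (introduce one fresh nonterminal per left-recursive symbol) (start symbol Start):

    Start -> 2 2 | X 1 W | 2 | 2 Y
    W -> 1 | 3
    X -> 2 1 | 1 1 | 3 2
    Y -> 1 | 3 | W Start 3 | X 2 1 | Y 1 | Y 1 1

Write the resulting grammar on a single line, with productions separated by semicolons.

Directly left-recursive nonterminal: Y.
For Y: α = {1, 1 1}, β = {1, 3, W Start 3, X 2 1}. Rewrite as Y → β Y1 and Y1 → α Y1 | ε.

Start -> 2 2 | X 1 W | 2 | 2 Y; W -> 1 | 3; X -> 2 1 | 1 1 | 3 2; Y -> 1 Y1 | 3 Y1 | W Start 3 Y1 | X 2 1 Y1; Y1 -> 1 Y1 | 1 1 Y1 | ε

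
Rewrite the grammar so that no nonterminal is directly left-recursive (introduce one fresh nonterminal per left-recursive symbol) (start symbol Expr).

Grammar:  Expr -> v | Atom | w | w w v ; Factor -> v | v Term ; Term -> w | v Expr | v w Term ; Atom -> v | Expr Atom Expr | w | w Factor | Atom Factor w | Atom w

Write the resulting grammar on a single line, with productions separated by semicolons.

Atom is directly left-recursive.
For Atom: α = {Factor w, w}, β = {v, Expr Atom Expr, w, w Factor}. Rewrite as Atom → β Atom1 and Atom1 → α Atom1 | ε.

Expr -> v | Atom | w | w w v; Factor -> v | v Term; Term -> w | v Expr | v w Term; Atom -> v Atom1 | Expr Atom Expr Atom1 | w Atom1 | w Factor Atom1; Atom1 -> Factor w Atom1 | w Atom1 | ε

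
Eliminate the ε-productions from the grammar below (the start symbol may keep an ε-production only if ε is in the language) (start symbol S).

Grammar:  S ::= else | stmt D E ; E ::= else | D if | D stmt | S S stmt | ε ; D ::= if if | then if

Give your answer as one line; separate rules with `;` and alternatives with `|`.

S ::= else | stmt D E | stmt D; E ::= else | D if | D stmt | S S stmt; D ::= if if | then if

The nullable symbols are {E}.
ε ∉ L(G), so no ε-production is kept.
Add the nullable-subset variants: S → stmt D E gives stmt D E | stmt D.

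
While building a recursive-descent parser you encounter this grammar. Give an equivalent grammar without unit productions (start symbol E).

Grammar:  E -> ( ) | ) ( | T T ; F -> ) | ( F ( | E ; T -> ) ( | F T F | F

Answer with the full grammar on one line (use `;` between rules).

E -> ( ) | ) ( | T T; F -> ( ) | ) ( | T T | ) | ( F (; T -> ( ) | ) ( | T T | ) | ( F ( | F T F

Unit pairs: F ⇒* {E}; T ⇒* {E, F}.
Replace each nonterminal's rules with the union of the non-unit rules of every nonterminal it unit-derives.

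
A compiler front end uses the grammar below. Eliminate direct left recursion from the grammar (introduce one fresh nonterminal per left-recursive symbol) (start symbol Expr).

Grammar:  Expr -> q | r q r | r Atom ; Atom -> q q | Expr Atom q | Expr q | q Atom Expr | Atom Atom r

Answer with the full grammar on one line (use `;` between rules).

Expr -> q | r q r | r Atom; Atom -> q q Atom1 | Expr Atom q Atom1 | Expr q Atom1 | q Atom Expr Atom1; Atom1 -> Atom r Atom1 | epsilon

Atom is directly left-recursive.
For Atom: α = {Atom r}, β = {q q, Expr Atom q, Expr q, q Atom Expr}. Rewrite as Atom → β Atom1 and Atom1 → α Atom1 | ε.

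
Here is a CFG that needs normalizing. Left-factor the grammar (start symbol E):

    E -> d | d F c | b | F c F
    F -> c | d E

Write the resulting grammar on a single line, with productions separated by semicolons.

E has alternatives sharing prefix 'd': factor to E → d E' with E' → ε | F c.

E -> b | F c F | d E'; F -> c | d E; E' -> epsilon | F c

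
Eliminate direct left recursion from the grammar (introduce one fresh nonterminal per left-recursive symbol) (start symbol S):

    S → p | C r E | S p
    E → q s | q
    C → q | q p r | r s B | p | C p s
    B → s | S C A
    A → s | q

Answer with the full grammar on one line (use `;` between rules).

S → p S' | C r E S'; E → q s | q; C → q C' | q p r C' | r s B C' | p C'; B → s | S C A; A → s | q; S' → p S' | ε; C' → p s C' | ε

S, C are directly left-recursive.
For S: α = {p}, β = {p, C r E}. Rewrite as S → β S' and S' → α S' | ε.
For C: α = {p s}, β = {q, q p r, r s B, p}. Rewrite as C → β C' and C' → α C' | ε.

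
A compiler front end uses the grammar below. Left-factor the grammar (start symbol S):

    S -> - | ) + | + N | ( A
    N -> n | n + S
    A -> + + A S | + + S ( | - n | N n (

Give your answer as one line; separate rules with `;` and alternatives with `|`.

N has alternatives sharing prefix 'n': factor to N → n N' with N' → ε | + S.
A has alternatives sharing prefix '+ +': factor to A → + + A' with A' → A S | S (.

S -> - | ) + | + N | ( A; N -> n N'; A -> - n | N n ( | + + A'; N' -> ε | + S; A' -> A S | S (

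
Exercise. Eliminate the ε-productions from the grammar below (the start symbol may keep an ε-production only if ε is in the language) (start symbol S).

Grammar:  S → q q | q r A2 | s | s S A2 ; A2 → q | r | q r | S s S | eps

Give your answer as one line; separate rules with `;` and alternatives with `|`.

S → q q | q r A2 | q r | s | s S A2 | s S; A2 → q | r | q r | S s S

Nullable nonterminals: {A2}.
ε ∉ L(G), so no ε-production is kept.
Add the nullable-subset variants: S → q r A2 gives q r A2 | q r. S → s S A2 gives s S A2 | s S.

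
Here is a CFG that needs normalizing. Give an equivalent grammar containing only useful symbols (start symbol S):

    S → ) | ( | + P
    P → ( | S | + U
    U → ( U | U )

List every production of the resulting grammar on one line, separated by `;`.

Generating nonterminals: {P, S}.
Reachable from S after that: {P, S}.
Removed useless symbols: {U} and every production mentioning them.

S → ) | ( | + P; P → ( | S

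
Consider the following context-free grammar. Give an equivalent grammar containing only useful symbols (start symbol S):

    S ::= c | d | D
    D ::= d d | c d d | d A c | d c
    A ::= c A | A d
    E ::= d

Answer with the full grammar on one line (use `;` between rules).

S ::= c | d | D; D ::= d d | c d d | d c

Generating nonterminals: {D, E, S}.
Reachable from S after that: {D, S}.
Removed useless symbols: {A, E} and every production mentioning them.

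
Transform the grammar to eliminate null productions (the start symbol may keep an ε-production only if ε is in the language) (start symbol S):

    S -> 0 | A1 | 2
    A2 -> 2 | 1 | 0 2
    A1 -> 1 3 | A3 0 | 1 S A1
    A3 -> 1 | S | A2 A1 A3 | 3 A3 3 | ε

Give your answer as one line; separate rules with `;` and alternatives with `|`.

S -> 0 | A1 | 2; A2 -> 2 | 1 | 0 2; A1 -> 1 3 | A3 0 | 0 | 1 S A1; A3 -> 1 | S | A2 A1 A3 | A2 A1 | 3 A3 3 | 3 3

The nullable symbols are {A3}.
ε ∉ L(G), so no ε-production is kept.
For each production, add variants omitting each subset of nullable occurrences: A1 → A3 0 gives A3 0 | 0. A3 → A2 A1 A3 gives A2 A1 A3 | A2 A1. A3 → 3 A3 3 gives 3 A3 3 | 3 3.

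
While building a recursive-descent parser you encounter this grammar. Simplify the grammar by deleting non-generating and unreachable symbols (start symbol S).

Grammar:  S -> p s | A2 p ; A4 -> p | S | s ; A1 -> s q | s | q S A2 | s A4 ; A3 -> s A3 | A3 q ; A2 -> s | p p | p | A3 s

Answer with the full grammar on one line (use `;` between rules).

S -> p s | A2 p; A2 -> s | p p | p

Generating nonterminals: {A1, A2, A4, S}.
Reachable from S after that: {A2, S}.
Removed useless symbols: {A1, A3, A4} and every production mentioning them.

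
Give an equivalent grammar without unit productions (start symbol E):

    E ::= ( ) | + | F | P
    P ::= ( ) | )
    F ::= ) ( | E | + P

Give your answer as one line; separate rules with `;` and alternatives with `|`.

E ::= ( ) | + | ) ( | + P | ); P ::= ( ) | ); F ::= ( ) | + | ) ( | + P | )

Unit pairs: E ⇒* {F, P}; F ⇒* {E, P}.
For each unit pair (A, B), copy every non-unit production of B to A, then drop all unit productions.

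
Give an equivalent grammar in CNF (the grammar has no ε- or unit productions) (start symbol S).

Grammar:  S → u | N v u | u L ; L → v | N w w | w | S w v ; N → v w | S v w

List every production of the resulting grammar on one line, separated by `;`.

S → u | N Y1 | X2 L; L → v | N Y2 | w | S Y3; N → X1 X3 | S Y4; X1 → v; X2 → u; X3 → w; Y1 → X1 X2; Y2 → X3 X3; Y3 → X3 X1; Y4 → X1 X3

Introduce a nonterminal for each terminal appearing in a rule of length ≥ 2: X1 → v, X2 → u, X3 → w.
Binarize each right-hand side of length ≥ 3 by chaining fresh nonterminals (Y1, Y2, …): affected rules were S → N X1 X2; L → N X3 X3; L → S X3 X1; N → S X1 X3.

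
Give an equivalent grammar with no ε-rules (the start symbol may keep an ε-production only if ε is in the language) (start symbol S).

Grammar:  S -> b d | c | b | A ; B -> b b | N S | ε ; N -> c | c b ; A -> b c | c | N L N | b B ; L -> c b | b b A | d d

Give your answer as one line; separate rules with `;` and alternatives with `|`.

The nullable symbols are {B}.
ε ∉ L(G), so no ε-production is kept.
Add the nullable-subset variants: A → b B gives b B | b.

S -> b d | c | b | A; B -> b b | N S; N -> c | c b; A -> b c | c | N L N | b B | b; L -> c b | b b A | d d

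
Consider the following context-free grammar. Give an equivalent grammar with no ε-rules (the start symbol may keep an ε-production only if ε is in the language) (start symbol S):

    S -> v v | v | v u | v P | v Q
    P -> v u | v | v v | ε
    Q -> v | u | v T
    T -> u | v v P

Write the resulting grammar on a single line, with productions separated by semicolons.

S -> v v | v | v u | v P | v Q; P -> v u | v | v v; Q -> v | u | v T; T -> u | v v P | v v

The nullable symbols are {P}.
ε ∉ L(G), so no ε-production is kept.
Add the nullable-subset variants: T → v v P gives v v P | v v.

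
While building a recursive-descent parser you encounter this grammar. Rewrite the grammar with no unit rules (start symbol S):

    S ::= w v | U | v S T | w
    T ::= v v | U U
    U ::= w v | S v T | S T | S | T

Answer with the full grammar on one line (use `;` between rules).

S ::= w v | S v T | S T | v S T | w | v v | U U; T ::= v v | U U; U ::= w v | S v T | S T | v S T | w | v v | U U

Unit pairs: S ⇒* {T, U}; U ⇒* {S, T}.
For every A with A ⇒* B via unit rules, add B's non-unit alternatives to A; then delete every rule of the form X → Y.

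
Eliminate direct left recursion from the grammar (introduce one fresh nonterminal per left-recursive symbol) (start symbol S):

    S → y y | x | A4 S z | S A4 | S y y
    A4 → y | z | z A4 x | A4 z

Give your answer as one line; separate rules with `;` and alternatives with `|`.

Left recursion appears on S, A4.
For S: α = {A4, y y}, β = {y y, x, A4 S z}. Rewrite as S → β S' and S' → α S' | ε.
For A4: α = {z}, β = {y, z, z A4 x}. Rewrite as A4 → β A4' and A4' → α A4' | ε.

S → y y S' | x S' | A4 S z S'; A4 → y A4' | z A4' | z A4 x A4'; S' → A4 S' | y y S' | epsilon; A4' → z A4' | epsilon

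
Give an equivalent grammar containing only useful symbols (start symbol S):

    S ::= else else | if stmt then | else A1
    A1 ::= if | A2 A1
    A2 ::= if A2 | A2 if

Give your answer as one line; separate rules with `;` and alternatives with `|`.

Generating nonterminals: {A1, S}.
Reachable from S after that: {A1, S}.
Removed useless symbols: {A2} and every production mentioning them.

S ::= else else | if stmt then | else A1; A1 ::= if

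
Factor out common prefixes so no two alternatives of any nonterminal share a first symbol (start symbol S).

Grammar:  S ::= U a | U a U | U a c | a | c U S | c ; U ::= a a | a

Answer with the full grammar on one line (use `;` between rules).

S has alternatives sharing prefix 'U a': factor to S → U a S' with S' → ε | U | c.
S has alternatives sharing prefix 'c': factor to S → c S'' with S'' → U S | ε.
U has alternatives sharing prefix 'a': factor to U → a U' with U' → a | ε.

S ::= a | U a S' | c S''; U ::= a U'; S' ::= ε | U | c; S'' ::= U S | ε; U' ::= a | ε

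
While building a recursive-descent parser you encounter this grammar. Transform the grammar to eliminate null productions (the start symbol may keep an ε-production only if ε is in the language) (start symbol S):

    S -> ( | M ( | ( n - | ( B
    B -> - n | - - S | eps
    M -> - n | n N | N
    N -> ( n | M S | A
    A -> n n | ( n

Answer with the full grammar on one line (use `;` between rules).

Nullable nonterminals: {B}.
ε ∉ L(G), so no ε-production is kept.

S -> ( | M ( | ( n - | ( B; B -> - n | - - S; M -> - n | n N | N; N -> ( n | M S | A; A -> n n | ( n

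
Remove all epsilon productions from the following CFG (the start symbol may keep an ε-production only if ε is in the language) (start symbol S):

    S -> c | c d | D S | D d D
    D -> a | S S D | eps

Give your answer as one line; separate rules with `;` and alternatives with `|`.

Nullable set = {D}.
ε ∉ L(G), so no ε-production is kept.
For each production, add variants omitting each subset of nullable occurrences: S → D d D gives D d D | D d | d D | d. D → S S D gives S S D | S S.

S -> c | c d | D S | D d D | D d | d D | d; D -> a | S S D | S S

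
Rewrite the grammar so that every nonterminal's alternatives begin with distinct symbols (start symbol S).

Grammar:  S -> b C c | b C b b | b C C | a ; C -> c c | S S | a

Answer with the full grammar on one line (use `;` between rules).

S has alternatives sharing prefix 'b C': factor to S → b C S' with S' → c | b b | C.

S -> a | b C S'; C -> c c | S S | a; S' -> c | b b | C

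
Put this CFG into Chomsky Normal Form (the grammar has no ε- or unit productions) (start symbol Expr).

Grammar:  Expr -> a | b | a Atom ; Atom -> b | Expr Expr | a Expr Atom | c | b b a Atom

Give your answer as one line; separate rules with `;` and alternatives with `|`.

Expr -> a | b | X1 Atom; Atom -> b | Expr Expr | X1 Y1 | c | X2 Y2; X1 -> a; X2 -> b; Y1 -> Expr Atom; Y2 -> X2 Y3; Y3 -> X1 Atom

Introduce a nonterminal for each terminal appearing in a rule of length ≥ 2: X1 → a, X2 → b.
Binarize each right-hand side of length ≥ 3 by chaining fresh nonterminals (Y1, Y2, …): affected rules were Atom → X1 Expr Atom; Atom → X2 X2 X1 Atom.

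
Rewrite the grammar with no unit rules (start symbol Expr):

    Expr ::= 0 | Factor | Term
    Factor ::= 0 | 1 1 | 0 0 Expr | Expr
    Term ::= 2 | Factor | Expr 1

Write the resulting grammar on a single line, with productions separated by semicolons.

Expr ::= 2 | Expr 1 | 0 | 1 1 | 0 0 Expr; Factor ::= 2 | Expr 1 | 0 | 1 1 | 0 0 Expr; Term ::= 2 | Expr 1 | 0 | 1 1 | 0 0 Expr

Unit pairs: Expr ⇒* {Factor, Term}; Factor ⇒* {Expr, Term}; Term ⇒* {Expr, Factor}.
Replace each nonterminal's rules with the union of the non-unit rules of every nonterminal it unit-derives.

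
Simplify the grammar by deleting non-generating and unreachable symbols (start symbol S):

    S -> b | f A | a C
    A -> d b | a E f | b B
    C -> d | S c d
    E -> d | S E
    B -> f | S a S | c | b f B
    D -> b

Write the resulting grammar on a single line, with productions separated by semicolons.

Generating nonterminals: {A, B, C, D, E, S}.
Reachable from S after that: {A, B, C, E, S}.
Removed useless symbols: {D} and every production mentioning them.

S -> b | f A | a C; A -> d b | a E f | b B; C -> d | S c d; E -> d | S E; B -> f | S a S | c | b f B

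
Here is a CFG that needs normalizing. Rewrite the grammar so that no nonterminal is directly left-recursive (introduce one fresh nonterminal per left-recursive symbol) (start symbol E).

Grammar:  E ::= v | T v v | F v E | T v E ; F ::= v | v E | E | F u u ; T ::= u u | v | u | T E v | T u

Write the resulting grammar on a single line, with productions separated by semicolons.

E ::= v | T v v | F v E | T v E; F ::= v F' | v E F' | E F'; T ::= u u T' | v T' | u T'; F' ::= u u F' | epsilon; T' ::= E v T' | u T' | epsilon

Left recursion appears on F, T.
For F: α = {u u}, β = {v, v E, E}. Rewrite as F → β F' and F' → α F' | ε.
For T: α = {E v, u}, β = {u u, v, u}. Rewrite as T → β T' and T' → α T' | ε.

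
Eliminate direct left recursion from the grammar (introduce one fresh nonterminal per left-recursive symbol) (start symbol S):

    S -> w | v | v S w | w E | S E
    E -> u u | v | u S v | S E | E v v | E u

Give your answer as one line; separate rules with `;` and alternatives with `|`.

Left recursion appears on S, E.
For S: α = {E}, β = {w, v, v S w, w E}. Rewrite as S → β S' and S' → α S' | ε.
For E: α = {v v, u}, β = {u u, v, u S v, S E}. Rewrite as E → β E' and E' → α E' | ε.

S -> w S' | v S' | v S w S' | w E S'; E -> u u E' | v E' | u S v E' | S E E'; S' -> E S' | ε; E' -> v v E' | u E' | ε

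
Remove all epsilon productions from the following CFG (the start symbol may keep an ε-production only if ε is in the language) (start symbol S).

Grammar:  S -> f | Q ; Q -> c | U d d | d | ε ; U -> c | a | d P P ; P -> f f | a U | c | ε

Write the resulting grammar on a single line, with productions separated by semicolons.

Nullable nonterminals: {P, Q, S}.
ε ∈ L(G) since S is nullable, so keep S → ε.
Add the nullable-subset variants: U → d P P gives d P P | d P | d.

S -> f | Q | ε; Q -> c | U d d | d; U -> c | a | d P P | d P | d; P -> f f | a U | c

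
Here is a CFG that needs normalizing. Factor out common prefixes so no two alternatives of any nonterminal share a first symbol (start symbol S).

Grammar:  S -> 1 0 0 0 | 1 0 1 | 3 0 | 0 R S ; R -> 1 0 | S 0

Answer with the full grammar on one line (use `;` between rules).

S -> 3 0 | 0 R S | 1 0 S'; R -> 1 0 | S 0; S' -> 0 0 | 1

S has alternatives sharing prefix '1 0': factor to S → 1 0 S' with S' → 0 0 | 1.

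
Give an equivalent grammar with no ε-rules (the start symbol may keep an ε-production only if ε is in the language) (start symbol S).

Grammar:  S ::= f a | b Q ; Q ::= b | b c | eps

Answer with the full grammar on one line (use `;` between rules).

S ::= f a | b Q | b; Q ::= b | b c

Nullable set = {Q}.
ε ∉ L(G), so no ε-production is kept.
Expand every rule over subsets of its nullable positions: S → b Q gives b Q | b.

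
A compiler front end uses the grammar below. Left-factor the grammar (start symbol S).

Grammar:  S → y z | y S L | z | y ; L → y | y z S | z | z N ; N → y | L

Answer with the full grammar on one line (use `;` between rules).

S → z | y S'; L → y L' | z L''; N → y | L; S' → z | S L | epsilon; L' → epsilon | z S; L'' → epsilon | N

S has alternatives sharing prefix 'y': factor to S → y S' with S' → z | S L | ε.
L has alternatives sharing prefix 'y': factor to L → y L' with L' → ε | z S.
L has alternatives sharing prefix 'z': factor to L → z L'' with L'' → ε | N.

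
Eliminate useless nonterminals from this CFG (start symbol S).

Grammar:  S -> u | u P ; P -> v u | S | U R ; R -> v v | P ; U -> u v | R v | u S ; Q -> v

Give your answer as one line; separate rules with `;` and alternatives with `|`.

Generating nonterminals: {P, Q, R, S, U}.
Reachable from S after that: {P, R, S, U}.
Removed useless symbols: {Q} and every production mentioning them.

S -> u | u P; P -> v u | S | U R; R -> v v | P; U -> u v | R v | u S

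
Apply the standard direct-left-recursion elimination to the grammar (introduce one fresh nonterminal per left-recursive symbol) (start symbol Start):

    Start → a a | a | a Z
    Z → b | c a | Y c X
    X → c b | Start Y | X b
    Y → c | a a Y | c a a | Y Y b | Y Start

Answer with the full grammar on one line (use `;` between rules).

Start → a a | a | a Z; Z → b | c a | Y c X; X → c b X1 | Start Y X1; Y → c Y1 | a a Y Y1 | c a a Y1; X1 → b X1 | ε; Y1 → Y b Y1 | Start Y1 | ε

X, Y are directly left-recursive.
For X: α = {b}, β = {c b, Start Y}. Rewrite as X → β X1 and X1 → α X1 | ε.
For Y: α = {Y b, Start}, β = {c, a a Y, c a a}. Rewrite as Y → β Y1 and Y1 → α Y1 | ε.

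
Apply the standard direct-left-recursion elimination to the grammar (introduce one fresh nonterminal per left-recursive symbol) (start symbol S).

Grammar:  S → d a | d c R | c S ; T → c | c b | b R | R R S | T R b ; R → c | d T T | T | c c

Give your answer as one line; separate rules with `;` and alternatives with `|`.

Directly left-recursive nonterminal: T.
For T: α = {R b}, β = {c, c b, b R, R R S}. Rewrite as T → β T' and T' → α T' | ε.

S → d a | d c R | c S; T → c T' | c b T' | b R T' | R R S T'; R → c | d T T | T | c c; T' → R b T' | ε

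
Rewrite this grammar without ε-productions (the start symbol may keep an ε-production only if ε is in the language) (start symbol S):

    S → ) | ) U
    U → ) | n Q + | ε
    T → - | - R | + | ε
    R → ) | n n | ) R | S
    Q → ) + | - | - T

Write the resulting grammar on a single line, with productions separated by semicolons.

S → ) | ) U; U → ) | n Q +; T → - | - R | +; R → ) | n n | ) R | S; Q → ) + | - | - T

Nullable nonterminals: {T, U}.
ε ∉ L(G), so no ε-production is kept.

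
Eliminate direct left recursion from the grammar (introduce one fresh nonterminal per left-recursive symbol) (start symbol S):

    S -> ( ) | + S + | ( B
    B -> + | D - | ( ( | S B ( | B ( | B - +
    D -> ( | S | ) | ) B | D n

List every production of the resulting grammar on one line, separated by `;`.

Left recursion appears on B, D.
For B: α = {(, - +}, β = {+, D -, ( (, S B (}. Rewrite as B → β B' and B' → α B' | ε.
For D: α = {n}, β = {(, S, ), ) B}. Rewrite as D → β D' and D' → α D' | ε.

S -> ( ) | + S + | ( B; B -> + B' | D - B' | ( ( B' | S B ( B'; D -> ( D' | S D' | ) D' | ) B D'; B' -> ( B' | - + B' | epsilon; D' -> n D' | epsilon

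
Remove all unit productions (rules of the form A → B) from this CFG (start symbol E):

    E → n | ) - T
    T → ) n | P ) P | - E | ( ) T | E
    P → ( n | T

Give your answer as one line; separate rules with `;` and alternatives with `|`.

E → n | ) - T; T → n | ) - T | ) n | P ) P | - E | ( ) T; P → n | ) - T | ( n | ) n | P ) P | - E | ( ) T

Unit pairs: P ⇒* {E, T}; T ⇒* {E}.
Replace each nonterminal's rules with the union of the non-unit rules of every nonterminal it unit-derives.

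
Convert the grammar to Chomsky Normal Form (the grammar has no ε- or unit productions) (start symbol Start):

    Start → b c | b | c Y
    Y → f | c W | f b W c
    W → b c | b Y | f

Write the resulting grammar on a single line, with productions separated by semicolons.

Start → X1 X2 | b | X2 Y; Y → f | X2 W | X3 Y1; W → X1 X2 | X1 Y | f; X1 → b; X2 → c; X3 → f; Y1 → X1 Y2; Y2 → W X2

Introduce a nonterminal for each terminal appearing in a rule of length ≥ 2: X1 → b, X2 → c, X3 → f.
Binarize each right-hand side of length ≥ 3 by chaining fresh nonterminals (Y1, Y2, …): affected rules were Y → X3 X1 W X2.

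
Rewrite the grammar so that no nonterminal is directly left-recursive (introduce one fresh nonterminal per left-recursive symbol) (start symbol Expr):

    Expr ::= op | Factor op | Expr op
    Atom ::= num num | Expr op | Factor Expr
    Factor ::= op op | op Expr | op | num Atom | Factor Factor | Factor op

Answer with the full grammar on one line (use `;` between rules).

Expr ::= op Expr1 | Factor op Expr1; Atom ::= num num | Expr op | Factor Expr; Factor ::= op op Factor1 | op Expr Factor1 | op Factor1 | num Atom Factor1; Expr1 ::= op Expr1 | epsilon; Factor1 ::= Factor Factor1 | op Factor1 | epsilon

Directly left-recursive nonterminals: Expr, Factor.
For Expr: α = {op}, β = {op, Factor op}. Rewrite as Expr → β Expr1 and Expr1 → α Expr1 | ε.
For Factor: α = {Factor, op}, β = {op op, op Expr, op, num Atom}. Rewrite as Factor → β Factor1 and Factor1 → α Factor1 | ε.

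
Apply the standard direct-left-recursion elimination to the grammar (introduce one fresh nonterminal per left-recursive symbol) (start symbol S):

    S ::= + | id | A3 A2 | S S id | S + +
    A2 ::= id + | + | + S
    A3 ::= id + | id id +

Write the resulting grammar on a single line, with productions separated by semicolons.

S ::= + S' | id S' | A3 A2 S'; A2 ::= id + | + | + S; A3 ::= id + | id id +; S' ::= S id S' | + + S' | ε

Left recursion appears on S.
For S: α = {S id, + +}, β = {+, id, A3 A2}. Rewrite as S → β S' and S' → α S' | ε.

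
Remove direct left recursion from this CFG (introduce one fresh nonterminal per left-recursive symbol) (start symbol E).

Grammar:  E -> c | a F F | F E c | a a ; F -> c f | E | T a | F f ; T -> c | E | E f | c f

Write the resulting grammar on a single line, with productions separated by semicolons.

F is directly left-recursive.
For F: α = {f}, β = {c f, E, T a}. Rewrite as F → β F' and F' → α F' | ε.

E -> c | a F F | F E c | a a; F -> c f F' | E F' | T a F'; T -> c | E | E f | c f; F' -> f F' | ε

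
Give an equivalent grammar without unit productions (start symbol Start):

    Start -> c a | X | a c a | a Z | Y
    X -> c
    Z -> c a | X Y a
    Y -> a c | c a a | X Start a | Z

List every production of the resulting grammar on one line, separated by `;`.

Start -> c a | X Y a | a c a | a Z | c | a c | c a a | X Start a; X -> c; Z -> c a | X Y a; Y -> c a | X Y a | a c | c a a | X Start a

Unit pairs: Start ⇒* {X, Y, Z}; Y ⇒* {Z}.
For each unit pair (A, B), copy every non-unit production of B to A, then drop all unit productions.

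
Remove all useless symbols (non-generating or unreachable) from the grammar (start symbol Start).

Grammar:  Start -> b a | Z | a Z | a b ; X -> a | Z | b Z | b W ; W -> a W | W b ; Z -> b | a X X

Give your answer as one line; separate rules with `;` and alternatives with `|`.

Generating nonterminals: {Start, X, Z}.
Reachable from Start after that: {Start, X, Z}.
Removed useless symbols: {W} and every production mentioning them.

Start -> b a | Z | a Z | a b; X -> a | Z | b Z; Z -> b | a X X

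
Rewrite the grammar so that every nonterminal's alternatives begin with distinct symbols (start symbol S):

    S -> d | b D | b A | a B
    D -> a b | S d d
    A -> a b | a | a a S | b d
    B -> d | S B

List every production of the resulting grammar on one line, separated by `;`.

S has alternatives sharing prefix 'b': factor to S → b S' with S' → D | A.
A has alternatives sharing prefix 'a': factor to A → a A' with A' → b | ε | a S.

S -> d | a B | b S'; D -> a b | S d d; A -> b d | a A'; B -> d | S B; S' -> D | A; A' -> b | eps | a S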